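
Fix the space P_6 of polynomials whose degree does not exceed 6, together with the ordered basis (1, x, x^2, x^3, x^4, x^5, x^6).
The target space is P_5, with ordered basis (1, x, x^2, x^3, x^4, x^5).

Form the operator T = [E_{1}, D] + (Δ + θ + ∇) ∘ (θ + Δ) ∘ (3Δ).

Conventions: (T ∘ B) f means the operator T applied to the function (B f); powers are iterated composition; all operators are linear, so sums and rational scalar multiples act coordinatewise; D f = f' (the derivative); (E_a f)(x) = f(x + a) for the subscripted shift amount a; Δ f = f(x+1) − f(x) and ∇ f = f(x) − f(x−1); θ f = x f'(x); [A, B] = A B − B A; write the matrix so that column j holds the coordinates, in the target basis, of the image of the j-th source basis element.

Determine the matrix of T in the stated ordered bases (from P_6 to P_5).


image of 1: 0
image of x: 0
image of x^2: 6x + 12
image of x^3: 36x^2 + 99x + 54
image of x^4: 108x^3 + 360x^2 + 372x + 240
image of x^5: 240x^4 + 930x^3 + 1380x^2 + 1665x + 750
image of x^6: 450x^5 + 1980x^4 + 3780x^3 + 6480x^2 + 5598x + 2376
each image's coordinates form column j of the matrix

the matrix is [[0, 0, 12, 54, 240, 750, 2376]; [0, 0, 6, 99, 372, 1665, 5598]; [0, 0, 0, 36, 360, 1380, 6480]; [0, 0, 0, 0, 108, 930, 3780]; [0, 0, 0, 0, 0, 240, 1980]; [0, 0, 0, 0, 0, 0, 450]] (rows listed top to bottom)


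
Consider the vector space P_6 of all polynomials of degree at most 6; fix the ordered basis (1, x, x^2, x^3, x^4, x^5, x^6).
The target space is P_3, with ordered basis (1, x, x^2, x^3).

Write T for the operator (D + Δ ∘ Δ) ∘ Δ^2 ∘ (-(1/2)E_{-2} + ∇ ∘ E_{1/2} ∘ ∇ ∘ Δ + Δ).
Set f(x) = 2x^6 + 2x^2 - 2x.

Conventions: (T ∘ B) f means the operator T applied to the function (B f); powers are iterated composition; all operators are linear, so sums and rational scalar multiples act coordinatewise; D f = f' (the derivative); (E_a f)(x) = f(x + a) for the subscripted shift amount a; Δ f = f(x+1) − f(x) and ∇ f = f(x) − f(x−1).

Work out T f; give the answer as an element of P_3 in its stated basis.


E_{-2} f = 2x^6 - 24x^5 + 120x^4 - 320x^3 + 482x^2 - 394x + 140
(-(1/2)E_{-2}) f = -x^6 + 12x^5 - 60x^4 + 160x^3 - 241x^2 + 197x - 70
Δ f = 12x^5 + 30x^4 + 40x^3 + 30x^2 + 16x + 2
∇ Δ f = 60x^4 + 60x^2 + 8
E_{1/2} ∇ Δ f = 60x^4 + 120x^3 + 150x^2 + 90x + 107/4
∇ E_{1/2} ∇ Δ f = 240x^3 + 180x
Δ f = 12x^5 + 30x^4 + 40x^3 + 30x^2 + 16x + 2
(-(1/2)E_{-2} + ∇ ∘ E_{1/2} ∘ ∇ ∘ Δ + Δ) f = -x^6 + 24x^5 - 30x^4 + 440x^3 - 211x^2 + 393x - 68
Δ (-(1/2)E_{-2} + ∇ ∘ E_{1/2} ∘ ∇ ∘ Δ + Δ) f = -6x^5 + 105x^4 + 100x^3 + 1365x^2 + 892x + 615
Δ Δ (-(1/2)E_{-2} + ∇ ∘ E_{1/2} ∘ ∇ ∘ Δ + Δ) f = -30x^4 + 360x^3 + 870x^2 + 3420x + 2456
D Δ^2 (-(1/2)E_{-2} + ∇ ∘ E_{1/2} ∘ ∇ ∘ Δ + Δ) f = -120x^3 + 1080x^2 + 1740x + 3420
Δ Δ^2 (-(1/2)E_{-2} + ∇ ∘ E_{1/2} ∘ ∇ ∘ Δ + Δ) f = -120x^3 + 900x^2 + 2700x + 4620
Δ Δ Δ^2 (-(1/2)E_{-2} + ∇ ∘ E_{1/2} ∘ ∇ ∘ Δ + Δ) f = -360x^2 + 1440x + 3480
(D + Δ ∘ Δ) Δ^2 (-(1/2)E_{-2} + ∇ ∘ E_{1/2} ∘ ∇ ∘ Δ + Δ) f = -120x^3 + 720x^2 + 3180x + 6900

g(x) = -120x^3 + 720x^2 + 3180x + 6900


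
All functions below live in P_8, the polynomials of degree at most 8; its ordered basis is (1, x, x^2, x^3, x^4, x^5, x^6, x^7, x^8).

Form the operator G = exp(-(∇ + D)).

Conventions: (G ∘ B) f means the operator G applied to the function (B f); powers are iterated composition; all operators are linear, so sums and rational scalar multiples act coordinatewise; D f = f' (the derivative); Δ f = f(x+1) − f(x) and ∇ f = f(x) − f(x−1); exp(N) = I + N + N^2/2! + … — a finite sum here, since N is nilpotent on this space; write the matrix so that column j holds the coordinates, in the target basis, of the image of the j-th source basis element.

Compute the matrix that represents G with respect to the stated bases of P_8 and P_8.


image of 1: 1
image of x: x - 2
image of x^2: x^2 - 4x + 5
image of x^3: x^3 - 6x^2 + 15x - 15
image of x^4: x^4 - 8x^3 + 30x^2 - 60x + 52
image of x^5: x^5 - 10x^4 + 50x^3 - 150x^2 + 260x - 203
image of x^6: x^6 - 12x^5 + 75x^4 - 300x^3 + 780x^2 - 1218x + 877
image of x^7: x^7 - 14x^6 + 105x^5 - 525x^4 + 1820x^3 - 4263x^2 + 6139x - 4140
image of x^8: x^8 - 16x^7 + 140x^6 - 840x^5 + 3640x^4 - 11368x^3 + 24556x^2 - 33120x + 21147
each image's coordinates form column j of the matrix

the matrix is [[1, -2, 5, -15, 52, -203, 877, -4140, 21147]; [0, 1, -4, 15, -60, 260, -1218, 6139, -33120]; [0, 0, 1, -6, 30, -150, 780, -4263, 24556]; [0, 0, 0, 1, -8, 50, -300, 1820, -11368]; [0, 0, 0, 0, 1, -10, 75, -525, 3640]; [0, 0, 0, 0, 0, 1, -12, 105, -840]; [0, 0, 0, 0, 0, 0, 1, -14, 140]; [0, 0, 0, 0, 0, 0, 0, 1, -16]; [0, 0, 0, 0, 0, 0, 0, 0, 1]] (rows listed top to bottom)


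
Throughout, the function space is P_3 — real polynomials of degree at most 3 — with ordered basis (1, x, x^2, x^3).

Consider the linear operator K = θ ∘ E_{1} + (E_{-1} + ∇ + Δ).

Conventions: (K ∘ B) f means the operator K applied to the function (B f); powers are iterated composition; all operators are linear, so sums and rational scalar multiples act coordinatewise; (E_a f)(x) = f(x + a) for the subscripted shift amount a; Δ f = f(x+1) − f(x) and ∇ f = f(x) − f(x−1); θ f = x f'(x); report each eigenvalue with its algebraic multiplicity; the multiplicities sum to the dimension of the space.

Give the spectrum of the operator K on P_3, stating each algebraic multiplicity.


λ = 1 (multiplicity 1), λ = 2 (multiplicity 1), λ = 3 (multiplicity 1), λ = 4 (multiplicity 1)

image of 1: 1
image of x: 2x + 1
image of x^2: 3x^2 + 4x + 1
image of x^3: 4x^3 + 9x^2 + 6x + 1
the matrix is upper triangular; its diagonal is (1, 2, 3, 4)
for a triangular matrix the eigenvalues are the diagonal entries, with algebraic multiplicity their repetition count


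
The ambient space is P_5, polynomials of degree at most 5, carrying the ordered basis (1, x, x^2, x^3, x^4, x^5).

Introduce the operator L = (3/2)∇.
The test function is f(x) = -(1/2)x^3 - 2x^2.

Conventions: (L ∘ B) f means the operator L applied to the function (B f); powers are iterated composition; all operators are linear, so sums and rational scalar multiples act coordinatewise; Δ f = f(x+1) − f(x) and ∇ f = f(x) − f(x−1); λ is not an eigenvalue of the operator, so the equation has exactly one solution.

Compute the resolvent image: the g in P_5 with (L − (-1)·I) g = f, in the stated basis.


g(x) = -(1/2)x^3 + (1/4)x^2 - 3x + 45/8

write g with unknown coordinates in the stated basis and equate coefficients in (L − (-1)·I) g = f
solving from the highest basis element down gives g = -(1/2)x^3 + (1/4)x^2 - 3x + 45/8
check: L g = -(9/4)x^2 + 3x - 45/8
so L g − (-1)·g = -(1/2)x^3 - 2x^2 = f ✓


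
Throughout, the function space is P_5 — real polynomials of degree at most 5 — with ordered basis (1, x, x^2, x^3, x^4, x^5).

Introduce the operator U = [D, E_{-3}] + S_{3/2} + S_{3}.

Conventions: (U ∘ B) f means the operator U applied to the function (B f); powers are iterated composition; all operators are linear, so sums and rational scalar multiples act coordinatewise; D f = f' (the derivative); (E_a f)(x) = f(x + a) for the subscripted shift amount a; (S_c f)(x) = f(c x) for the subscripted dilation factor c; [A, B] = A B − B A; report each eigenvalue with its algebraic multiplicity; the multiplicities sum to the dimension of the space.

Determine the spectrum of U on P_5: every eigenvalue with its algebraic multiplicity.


λ = 2 (multiplicity 1), λ = 9/2 (multiplicity 1), λ = 45/4 (multiplicity 1), λ = 243/8 (multiplicity 1), λ = 1377/16 (multiplicity 1), λ = 8019/32 (multiplicity 1)

image of 1: 2
image of x: (9/2)x
image of x^2: (45/4)x^2
image of x^3: (243/8)x^3
image of x^4: (1377/16)x^4
image of x^5: (8019/32)x^5
the matrix is upper triangular; its diagonal is (2, 9/2, 45/4, 243/8, 1377/16, 8019/32)
for a triangular matrix the eigenvalues are the diagonal entries, with algebraic multiplicity their repetition count


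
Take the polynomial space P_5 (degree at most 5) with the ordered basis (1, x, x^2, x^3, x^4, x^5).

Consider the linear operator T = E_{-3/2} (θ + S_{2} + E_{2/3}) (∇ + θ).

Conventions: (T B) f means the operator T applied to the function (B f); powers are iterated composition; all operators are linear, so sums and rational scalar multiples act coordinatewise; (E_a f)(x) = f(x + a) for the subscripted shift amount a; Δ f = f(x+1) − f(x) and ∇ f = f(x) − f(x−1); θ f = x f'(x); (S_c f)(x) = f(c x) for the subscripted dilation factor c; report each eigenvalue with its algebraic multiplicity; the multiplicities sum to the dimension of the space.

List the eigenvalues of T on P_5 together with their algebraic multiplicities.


λ = 0 (multiplicity 1), λ = 4 (multiplicity 1), λ = 14 (multiplicity 1), λ = 36 (multiplicity 1), λ = 84 (multiplicity 1), λ = 190 (multiplicity 1)

image of 1: 0
image of x: 4x - 10/3
image of x^2: 14x^2 - (94/3)x + 283/18
image of x^3: 36x^3 - 135x^2 + 158x - 1891/36
image of x^4: 84x^4 - (1336/3)x^3 + (2540/3)x^2 - (17548/27)x + 47827/324
image of x^5: 190x^5 - (3910/3)x^4 + (31145/9)x^3 - (116420/27)x^2 + (1524935/648)x - 681457/1944
the matrix is upper triangular; its diagonal is (0, 4, 14, 36, 84, 190)
for a triangular matrix the eigenvalues are the diagonal entries, with algebraic multiplicity their repetition count


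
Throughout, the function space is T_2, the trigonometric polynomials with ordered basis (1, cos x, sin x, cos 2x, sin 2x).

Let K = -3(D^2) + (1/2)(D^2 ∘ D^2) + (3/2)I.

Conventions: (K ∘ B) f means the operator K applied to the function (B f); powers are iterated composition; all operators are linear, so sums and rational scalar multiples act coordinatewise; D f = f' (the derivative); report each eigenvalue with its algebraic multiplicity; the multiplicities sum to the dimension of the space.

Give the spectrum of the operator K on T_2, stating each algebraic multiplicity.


λ = 3/2 (multiplicity 1), λ = 5 (multiplicity 2), λ = 43/2 (multiplicity 2)

image of 1: 3/2
image of cos x: 5cos x
image of sin x: 5sin x
image of cos 2x: (43/2)cos 2x
image of sin 2x: (43/2)sin 2x
the matrix is diagonal; its diagonal is (3/2, 5, 5, 43/2, 43/2)
for a triangular matrix the eigenvalues are the diagonal entries, with algebraic multiplicity their repetition count


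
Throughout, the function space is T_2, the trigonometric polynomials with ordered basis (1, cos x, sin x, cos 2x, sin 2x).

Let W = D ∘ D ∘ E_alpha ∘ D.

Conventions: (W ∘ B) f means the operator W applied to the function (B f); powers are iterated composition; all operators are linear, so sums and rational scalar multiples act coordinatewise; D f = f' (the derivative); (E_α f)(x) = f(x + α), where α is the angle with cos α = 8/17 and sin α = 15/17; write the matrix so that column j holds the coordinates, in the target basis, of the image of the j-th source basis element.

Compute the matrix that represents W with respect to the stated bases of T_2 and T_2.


image of 1: 0
image of cos x: (15/17)cos x + (8/17)sin x
image of sin x: -(8/17)cos x + (15/17)sin x
image of cos 2x: (1920/289)cos 2x - (1288/289)sin 2x
image of sin 2x: (1288/289)cos 2x + (1920/289)sin 2x
each image's coordinates form column j of the matrix

the matrix is [[0, 0, 0, 0, 0]; [0, 15/17, -8/17, 0, 0]; [0, 8/17, 15/17, 0, 0]; [0, 0, 0, 1920/289, 1288/289]; [0, 0, 0, -1288/289, 1920/289]] (rows listed top to bottom)


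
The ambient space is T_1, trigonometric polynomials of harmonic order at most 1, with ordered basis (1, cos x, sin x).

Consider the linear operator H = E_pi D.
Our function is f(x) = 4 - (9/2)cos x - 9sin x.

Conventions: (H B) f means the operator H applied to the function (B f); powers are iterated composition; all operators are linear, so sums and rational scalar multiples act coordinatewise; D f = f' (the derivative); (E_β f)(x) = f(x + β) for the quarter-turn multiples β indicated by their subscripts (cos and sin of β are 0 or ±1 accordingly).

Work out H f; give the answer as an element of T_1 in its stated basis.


g(x) = 9cos x - (9/2)sin x

D f = -9cos x + (9/2)sin x
E_pi D f = 9cos x - (9/2)sin x


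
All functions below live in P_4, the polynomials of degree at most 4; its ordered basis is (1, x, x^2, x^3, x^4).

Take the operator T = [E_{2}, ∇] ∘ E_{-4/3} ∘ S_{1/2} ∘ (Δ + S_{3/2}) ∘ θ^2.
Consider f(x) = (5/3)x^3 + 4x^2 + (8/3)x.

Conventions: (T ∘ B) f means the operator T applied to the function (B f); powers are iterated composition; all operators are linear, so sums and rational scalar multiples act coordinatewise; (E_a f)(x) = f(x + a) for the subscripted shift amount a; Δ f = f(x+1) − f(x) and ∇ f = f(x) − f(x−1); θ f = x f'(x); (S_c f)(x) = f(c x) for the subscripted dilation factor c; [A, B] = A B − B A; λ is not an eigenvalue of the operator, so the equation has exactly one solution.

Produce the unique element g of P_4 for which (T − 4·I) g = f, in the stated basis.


write g with unknown coordinates in the stated basis and equate coefficients in (T − 4·I) g = f
solving from the highest basis element down gives g = -(5/12)x^3 - x^2 - (2/3)x
check: T g = 0
so T g − 4·g = (5/3)x^3 + 4x^2 + (8/3)x = f ✓

g(x) = -(5/12)x^3 - x^2 - (2/3)x


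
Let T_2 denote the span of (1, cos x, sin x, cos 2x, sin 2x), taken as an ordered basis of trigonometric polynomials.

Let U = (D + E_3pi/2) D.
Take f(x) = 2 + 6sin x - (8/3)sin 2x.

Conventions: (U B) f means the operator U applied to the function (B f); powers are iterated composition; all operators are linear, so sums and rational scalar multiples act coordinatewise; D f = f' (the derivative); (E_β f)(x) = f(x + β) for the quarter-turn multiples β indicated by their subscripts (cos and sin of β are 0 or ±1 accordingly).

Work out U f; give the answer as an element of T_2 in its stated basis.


the result is g(x) = (16/3)cos 2x + (32/3)sin 2x

D f = 6cos x - (16/3)cos 2x
D D f = -6sin x + (32/3)sin 2x
E_3pi/2 D f = 6sin x + (16/3)cos 2x
(D + E_3pi/2) D f = (16/3)cos 2x + (32/3)sin 2x


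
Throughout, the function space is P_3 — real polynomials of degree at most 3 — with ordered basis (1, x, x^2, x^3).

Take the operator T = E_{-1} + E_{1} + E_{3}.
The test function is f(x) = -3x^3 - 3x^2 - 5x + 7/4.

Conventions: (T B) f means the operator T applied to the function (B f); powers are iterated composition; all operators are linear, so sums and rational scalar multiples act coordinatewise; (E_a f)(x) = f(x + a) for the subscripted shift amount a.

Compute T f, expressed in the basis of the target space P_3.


g(x) = -9x^3 - 36x^2 - 132x - 495/4

E_{-1} f = -3x^3 + 6x^2 - 8x + 27/4
E_{1} f = -3x^3 - 12x^2 - 20x - 37/4
E_{3} f = -3x^3 - 30x^2 - 104x - 485/4
(E_{-1} + E_{1} + E_{3}) f = -9x^3 - 36x^2 - 132x - 495/4


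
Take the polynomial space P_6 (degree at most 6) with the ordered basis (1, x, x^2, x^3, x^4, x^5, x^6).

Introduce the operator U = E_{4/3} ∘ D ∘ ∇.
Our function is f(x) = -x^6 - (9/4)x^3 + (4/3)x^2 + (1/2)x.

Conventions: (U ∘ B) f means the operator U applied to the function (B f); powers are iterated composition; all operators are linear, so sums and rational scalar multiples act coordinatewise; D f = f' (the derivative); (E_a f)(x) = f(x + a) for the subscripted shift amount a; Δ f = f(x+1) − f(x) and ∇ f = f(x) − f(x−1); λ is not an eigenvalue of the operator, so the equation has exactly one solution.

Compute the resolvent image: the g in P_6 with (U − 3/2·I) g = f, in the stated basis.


write g with unknown coordinates in the stated basis and equate coefficients in (U − 3/2·I) g = f
solving from the highest basis element down gives g = (2/3)x^6 + (40/3)x^4 + (827/18)x^3 + 168x^2 + (32659/81)x + 114535/243
check: U g = 20x^4 + (200/3)x^3 + (760/3)x^2 + (16343/27)x + 114535/162
so U g − 3/2·g = -x^6 - (9/4)x^3 + (4/3)x^2 + (1/2)x = f ✓

g(x) = (2/3)x^6 + (40/3)x^4 + (827/18)x^3 + 168x^2 + (32659/81)x + 114535/243


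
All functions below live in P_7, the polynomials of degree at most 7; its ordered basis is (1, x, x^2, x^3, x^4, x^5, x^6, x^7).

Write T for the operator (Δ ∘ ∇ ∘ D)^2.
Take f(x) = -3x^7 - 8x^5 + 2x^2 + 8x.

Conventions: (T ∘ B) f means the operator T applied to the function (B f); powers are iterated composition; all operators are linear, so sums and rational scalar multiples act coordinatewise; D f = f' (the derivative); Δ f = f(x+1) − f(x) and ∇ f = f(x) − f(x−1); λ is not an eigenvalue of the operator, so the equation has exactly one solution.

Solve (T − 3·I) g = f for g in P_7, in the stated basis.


write g with unknown coordinates in the stated basis and equate coefficients in (T − 3·I) g = f
solving from the highest basis element down gives g = x^7 + (8/3)x^5 - (2/3)x^2 + (5032/3)x
check: T g = 5040x
so T g − 3·g = -3x^7 - 8x^5 + 2x^2 + 8x = f ✓

g(x) = x^7 + (8/3)x^5 - (2/3)x^2 + (5032/3)x


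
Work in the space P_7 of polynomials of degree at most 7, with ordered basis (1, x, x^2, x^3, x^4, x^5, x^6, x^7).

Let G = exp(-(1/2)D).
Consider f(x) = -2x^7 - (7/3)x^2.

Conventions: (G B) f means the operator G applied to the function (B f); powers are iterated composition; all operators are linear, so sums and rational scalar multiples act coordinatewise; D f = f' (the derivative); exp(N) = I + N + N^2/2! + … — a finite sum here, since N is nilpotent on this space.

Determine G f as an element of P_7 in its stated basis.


g(x) = -2x^7 + 7x^6 - (21/2)x^5 + (35/4)x^4 - (35/8)x^3 - (49/48)x^2 + (203/96)x - 109/192

order-1 term: 7x^6 + (7/3)x
order-2 term: -(21/2)x^5 - 7/12
order-3 term: (35/4)x^4
order-4 term: -(35/8)x^3
order-5 term: (21/16)x^2
order-6 term: -(7/32)x
order-7 term: 1/64
the series for exp(-(1/2)D) f terminates at order 7
exp(-(1/2)D) f = -2x^7 + 7x^6 - (21/2)x^5 + (35/4)x^4 - (35/8)x^3 - (49/48)x^2 + (203/96)x - 109/192


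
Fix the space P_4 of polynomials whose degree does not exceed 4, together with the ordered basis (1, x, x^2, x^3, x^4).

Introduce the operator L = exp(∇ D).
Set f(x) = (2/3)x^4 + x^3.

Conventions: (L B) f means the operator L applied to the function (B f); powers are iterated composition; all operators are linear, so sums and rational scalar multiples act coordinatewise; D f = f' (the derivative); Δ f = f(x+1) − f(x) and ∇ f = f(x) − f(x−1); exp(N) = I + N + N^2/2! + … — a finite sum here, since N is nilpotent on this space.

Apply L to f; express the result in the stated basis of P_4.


g(x) = (2/3)x^4 + x^3 + 8x^2 - 2x + 23/3

order-1 term: 8x^2 - 2x - 1/3
order-2 term: 8
the series for exp(∇ D) f terminates at order 2
exp(∇ D) f = (2/3)x^4 + x^3 + 8x^2 - 2x + 23/3


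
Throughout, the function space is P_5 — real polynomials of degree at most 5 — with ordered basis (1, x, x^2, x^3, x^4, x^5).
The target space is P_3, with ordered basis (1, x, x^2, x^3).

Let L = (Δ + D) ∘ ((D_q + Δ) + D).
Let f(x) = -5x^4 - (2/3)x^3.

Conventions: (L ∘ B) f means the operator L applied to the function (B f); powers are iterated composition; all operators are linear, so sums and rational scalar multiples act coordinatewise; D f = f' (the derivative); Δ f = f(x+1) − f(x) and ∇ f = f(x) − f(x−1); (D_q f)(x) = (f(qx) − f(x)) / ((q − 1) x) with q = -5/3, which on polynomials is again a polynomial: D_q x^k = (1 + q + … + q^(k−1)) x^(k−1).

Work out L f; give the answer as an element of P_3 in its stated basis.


the result is g(x) = -(1480/9)x^2 - (6044/27)x - 2884/27

D_q f = (340/27)x^3 - (38/27)x^2
Δ f = -20x^3 - 32x^2 - 22x - 17/3
(D_q + Δ) f = -(200/27)x^3 - (902/27)x^2 - 22x - 17/3
D f = -20x^3 - 2x^2
((D_q + Δ) + D) f = -(740/27)x^3 - (956/27)x^2 - 22x - 17/3
Δ ((D_q + Δ) + D) f = -(740/9)x^2 - (4132/27)x - 2290/27
D ((D_q + Δ) + D) f = -(740/9)x^2 - (1912/27)x - 22
(Δ + D) ((D_q + Δ) + D) f = -(1480/9)x^2 - (6044/27)x - 2884/27


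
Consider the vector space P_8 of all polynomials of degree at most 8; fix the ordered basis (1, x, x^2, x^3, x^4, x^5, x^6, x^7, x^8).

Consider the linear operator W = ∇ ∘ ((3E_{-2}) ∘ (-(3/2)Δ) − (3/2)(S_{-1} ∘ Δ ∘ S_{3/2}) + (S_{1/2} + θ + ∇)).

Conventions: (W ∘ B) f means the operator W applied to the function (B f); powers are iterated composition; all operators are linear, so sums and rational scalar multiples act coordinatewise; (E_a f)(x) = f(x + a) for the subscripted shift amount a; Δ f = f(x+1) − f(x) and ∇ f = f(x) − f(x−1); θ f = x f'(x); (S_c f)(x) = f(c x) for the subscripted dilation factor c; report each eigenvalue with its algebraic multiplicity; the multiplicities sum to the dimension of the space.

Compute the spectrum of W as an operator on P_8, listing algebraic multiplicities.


image of 1: 0
image of x: 3/2
image of x^2: (9/2)x - 5/2
image of x^3: (75/8)x^2 - (243/4)x + 163/2
image of x^4: (65/4)x^3 + (99/4)x^2 + 26x - 435/4
image of x^5: (805/32)x^4 - (2785/8)x^3 + (4855/4)x^2 - (3755/2)x + 4507/4
image of x^6: (1155/32)x^5 + (10155/32)x^4 - 970x^3 + (5325/16)x^2 + (13125/8)x - 25499/16
image of x^7: (6279/128)x^6 - (87717/64)x^5 + (233835/32)x^4 - (323015/16)x^3 + (261387/8)x^2 - 29701x + 47217/4
image of x^8: (2049/32)x^7 + (55447/32)x^6 - (39123/4)x^5 + (715015/32)x^4 - (163653/8)x^3 - (121639/16)x^2 + (238857/8)x - 1101721/64
the matrix is upper triangular; its diagonal is (0, 0, 0, 0, 0, 0, 0, 0, 0)
for a triangular matrix the eigenvalues are the diagonal entries, with algebraic multiplicity their repetition count

λ = 0 (multiplicity 9)


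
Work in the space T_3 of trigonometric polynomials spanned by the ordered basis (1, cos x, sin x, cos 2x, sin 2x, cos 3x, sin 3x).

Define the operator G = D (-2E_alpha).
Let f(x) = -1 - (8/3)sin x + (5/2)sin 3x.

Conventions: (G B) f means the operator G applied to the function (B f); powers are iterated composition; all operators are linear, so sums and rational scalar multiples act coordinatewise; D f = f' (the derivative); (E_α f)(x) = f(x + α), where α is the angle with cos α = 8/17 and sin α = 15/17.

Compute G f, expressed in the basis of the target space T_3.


E_alpha f = -1 - (40/17)cos x - (64/51)sin x - (2475/9826)cos 3x - (12220/4913)sin 3x
(-2E_alpha) f = 2 + (80/17)cos x + (128/51)sin x + (2475/4913)cos 3x + (24440/4913)sin 3x
D (-2E_alpha) f = (128/51)cos x - (80/17)sin x + (73320/4913)cos 3x - (7425/4913)sin 3x

the image equals g(x) = (128/51)cos x - (80/17)sin x + (73320/4913)cos 3x - (7425/4913)sin 3x


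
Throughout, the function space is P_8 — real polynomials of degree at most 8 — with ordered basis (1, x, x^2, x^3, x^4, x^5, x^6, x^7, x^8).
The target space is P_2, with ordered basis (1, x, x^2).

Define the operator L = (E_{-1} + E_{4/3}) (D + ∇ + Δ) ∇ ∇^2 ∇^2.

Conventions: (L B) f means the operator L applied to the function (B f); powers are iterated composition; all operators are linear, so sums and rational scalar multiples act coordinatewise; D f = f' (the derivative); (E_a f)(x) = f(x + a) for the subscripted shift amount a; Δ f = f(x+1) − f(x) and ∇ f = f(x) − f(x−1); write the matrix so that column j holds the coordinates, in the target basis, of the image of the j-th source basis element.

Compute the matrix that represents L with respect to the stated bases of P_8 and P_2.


image of 1: 0
image of x: 0
image of x^2: 0
image of x^3: 0
image of x^4: 0
image of x^5: 0
image of x^6: 4320
image of x^7: 30240x - 70560
image of x^8: 120960x^2 - 564480x + 900480
each image's coordinates form column j of the matrix

the matrix is [[0, 0, 0, 0, 0, 0, 4320, -70560, 900480]; [0, 0, 0, 0, 0, 0, 0, 30240, -564480]; [0, 0, 0, 0, 0, 0, 0, 0, 120960]] (rows listed top to bottom)


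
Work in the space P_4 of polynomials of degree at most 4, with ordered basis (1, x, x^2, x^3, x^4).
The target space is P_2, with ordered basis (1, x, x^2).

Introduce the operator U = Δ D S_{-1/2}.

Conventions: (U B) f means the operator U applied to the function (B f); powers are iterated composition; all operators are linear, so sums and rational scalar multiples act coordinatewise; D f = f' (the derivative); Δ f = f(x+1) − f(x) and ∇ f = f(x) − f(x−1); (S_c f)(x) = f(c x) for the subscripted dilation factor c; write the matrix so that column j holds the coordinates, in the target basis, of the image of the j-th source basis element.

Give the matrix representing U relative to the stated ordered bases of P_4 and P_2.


the matrix is [[0, 0, 1/2, -3/8, 1/4]; [0, 0, 0, -3/4, 3/4]; [0, 0, 0, 0, 3/4]] (rows listed top to bottom)

image of 1: 0
image of x: 0
image of x^2: 1/2
image of x^3: -(3/4)x - 3/8
image of x^4: (3/4)x^2 + (3/4)x + 1/4
each image's coordinates form column j of the matrix


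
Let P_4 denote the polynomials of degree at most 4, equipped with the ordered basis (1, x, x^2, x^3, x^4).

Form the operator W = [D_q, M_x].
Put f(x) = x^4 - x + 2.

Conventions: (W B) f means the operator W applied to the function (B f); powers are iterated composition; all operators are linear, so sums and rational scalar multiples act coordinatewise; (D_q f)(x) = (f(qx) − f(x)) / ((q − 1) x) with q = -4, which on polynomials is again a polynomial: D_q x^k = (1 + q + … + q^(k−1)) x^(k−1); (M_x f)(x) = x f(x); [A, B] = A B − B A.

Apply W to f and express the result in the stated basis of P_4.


the image equals g(x) = 256x^4 + 4x + 2

M_x f = x^5 - x^2 + 2x
D_q M_x f = 205x^4 + 3x + 2
D_q f = -51x^3 - 1
M_x D_q f = -51x^4 - x
[D_q, M_x] f = 256x^4 + 4x + 2


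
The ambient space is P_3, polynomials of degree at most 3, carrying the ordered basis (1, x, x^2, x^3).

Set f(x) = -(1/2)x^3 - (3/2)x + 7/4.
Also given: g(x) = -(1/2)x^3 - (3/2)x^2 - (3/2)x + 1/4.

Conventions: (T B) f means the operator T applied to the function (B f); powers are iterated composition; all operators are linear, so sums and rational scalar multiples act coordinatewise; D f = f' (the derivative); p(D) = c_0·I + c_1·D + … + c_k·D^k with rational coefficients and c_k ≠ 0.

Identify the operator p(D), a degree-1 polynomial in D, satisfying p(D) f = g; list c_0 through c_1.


c_0 = 1, c_1 = 1

D^0 f = -(1/2)x^3 - (3/2)x + 7/4
D^1 f = -(3/2)x^2 - 3/2
matching coefficients of g against c_0 f + c_1 Df + … from the top degree down determines the c_i
solution: c_0 = 1, c_1 = 1


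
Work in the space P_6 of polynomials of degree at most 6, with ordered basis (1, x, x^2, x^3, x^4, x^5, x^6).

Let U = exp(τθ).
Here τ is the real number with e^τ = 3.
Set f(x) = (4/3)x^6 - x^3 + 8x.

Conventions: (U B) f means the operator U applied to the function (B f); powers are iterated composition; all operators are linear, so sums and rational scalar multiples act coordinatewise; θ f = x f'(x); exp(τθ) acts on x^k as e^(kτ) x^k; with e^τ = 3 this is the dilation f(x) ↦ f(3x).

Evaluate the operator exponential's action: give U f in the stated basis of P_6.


the image equals g(x) = 972x^6 - 27x^3 + 24x

exp(τθ) x^k = e^(kτ) x^k; with e^τ = 3 this sends x^k to 3^k x^k
x ↦ 3 x
x^3 ↦ 27 x^3
x^6 ↦ 729 x^6
applying this coordinatewise to f: exp(τθ) f = 972x^6 - 27x^3 + 24x


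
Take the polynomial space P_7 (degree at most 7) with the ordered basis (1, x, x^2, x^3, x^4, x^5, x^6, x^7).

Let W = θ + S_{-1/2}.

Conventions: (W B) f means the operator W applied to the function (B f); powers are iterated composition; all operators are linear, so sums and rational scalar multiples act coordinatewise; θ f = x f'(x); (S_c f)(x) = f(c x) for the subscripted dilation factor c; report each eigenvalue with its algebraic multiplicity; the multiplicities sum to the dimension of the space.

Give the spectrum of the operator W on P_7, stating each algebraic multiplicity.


image of 1: 1
image of x: (1/2)x
image of x^2: (9/4)x^2
image of x^3: (23/8)x^3
image of x^4: (65/16)x^4
image of x^5: (159/32)x^5
image of x^6: (385/64)x^6
image of x^7: (895/128)x^7
the matrix is upper triangular; its diagonal is (1, 1/2, 9/4, 23/8, 65/16, 159/32, 385/64, 895/128)
for a triangular matrix the eigenvalues are the diagonal entries, with algebraic multiplicity their repetition count

λ = 1/2 (multiplicity 1), λ = 1 (multiplicity 1), λ = 9/4 (multiplicity 1), λ = 23/8 (multiplicity 1), λ = 65/16 (multiplicity 1), λ = 159/32 (multiplicity 1), λ = 385/64 (multiplicity 1), λ = 895/128 (multiplicity 1)


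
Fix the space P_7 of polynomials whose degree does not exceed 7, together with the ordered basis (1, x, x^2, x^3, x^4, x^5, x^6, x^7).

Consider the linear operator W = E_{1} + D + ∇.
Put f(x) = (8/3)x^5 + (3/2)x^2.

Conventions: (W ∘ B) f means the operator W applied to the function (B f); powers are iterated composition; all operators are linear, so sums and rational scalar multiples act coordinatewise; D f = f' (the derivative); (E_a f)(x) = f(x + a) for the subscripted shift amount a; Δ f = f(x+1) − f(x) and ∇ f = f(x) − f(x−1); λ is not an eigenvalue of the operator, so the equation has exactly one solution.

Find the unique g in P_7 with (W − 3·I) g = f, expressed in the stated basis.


g(x) = -(4/3)x^5 - 10x^4 - 60x^3 - (3409/12)x^2 - (3569/4)x - 33593/24

write g with unknown coordinates in the stated basis and equate coefficients in (W − 3·I) g = f
solving from the highest basis element down gives g = -(4/3)x^5 - 10x^4 - 60x^3 - (3409/12)x^2 - (3569/4)x - 33593/24
check: W g = -(4/3)x^5 - 30x^4 - 180x^3 - (3403/4)x^2 - (10707/4)x - 33593/8
so W g − 3·g = (8/3)x^5 + (3/2)x^2 = f ✓


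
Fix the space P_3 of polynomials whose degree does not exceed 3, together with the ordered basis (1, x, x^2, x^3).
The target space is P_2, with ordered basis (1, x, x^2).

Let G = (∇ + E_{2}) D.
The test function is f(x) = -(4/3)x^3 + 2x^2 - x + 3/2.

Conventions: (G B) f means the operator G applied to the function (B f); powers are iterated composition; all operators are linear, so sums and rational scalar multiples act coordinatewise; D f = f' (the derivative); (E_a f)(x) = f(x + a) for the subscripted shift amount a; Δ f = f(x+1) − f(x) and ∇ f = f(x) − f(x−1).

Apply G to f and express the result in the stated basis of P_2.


D f = -4x^2 + 4x - 1
∇ D f = -8x + 8
E_{2} D f = -4x^2 - 12x - 9
(∇ + E_{2}) D f = -4x^2 - 20x - 1

the result is g(x) = -4x^2 - 20x - 1


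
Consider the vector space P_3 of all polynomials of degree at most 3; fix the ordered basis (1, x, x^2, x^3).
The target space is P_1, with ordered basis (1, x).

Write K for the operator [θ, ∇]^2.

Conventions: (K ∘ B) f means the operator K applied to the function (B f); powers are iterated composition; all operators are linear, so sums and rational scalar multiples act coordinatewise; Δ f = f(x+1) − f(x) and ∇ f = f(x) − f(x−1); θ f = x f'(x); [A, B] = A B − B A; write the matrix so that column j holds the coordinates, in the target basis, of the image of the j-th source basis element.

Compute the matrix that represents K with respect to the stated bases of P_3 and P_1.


image of 1: 0
image of x: 0
image of x^2: 2
image of x^3: 6x - 12
each image's coordinates form column j of the matrix

the matrix is [[0, 0, 2, -12]; [0, 0, 0, 6]] (rows listed top to bottom)


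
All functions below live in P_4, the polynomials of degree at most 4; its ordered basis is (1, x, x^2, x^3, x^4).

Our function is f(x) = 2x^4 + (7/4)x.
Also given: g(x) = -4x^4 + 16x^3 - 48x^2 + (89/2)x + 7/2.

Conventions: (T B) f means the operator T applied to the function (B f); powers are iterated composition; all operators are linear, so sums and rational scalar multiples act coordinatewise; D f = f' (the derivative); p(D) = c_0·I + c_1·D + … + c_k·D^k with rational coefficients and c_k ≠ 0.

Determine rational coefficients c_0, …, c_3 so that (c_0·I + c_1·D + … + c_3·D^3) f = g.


c_0 = -2, c_1 = 2, c_2 = -2, c_3 = 1

D^0 f = 2x^4 + (7/4)x
D^1 f = 8x^3 + 7/4
D^2 f = 24x^2
D^3 f = 48x
matching coefficients of g against c_0 f + c_1 Df + … from the top degree down determines the c_i
solution: c_0 = -2, c_1 = 2, c_2 = -2, c_3 = 1


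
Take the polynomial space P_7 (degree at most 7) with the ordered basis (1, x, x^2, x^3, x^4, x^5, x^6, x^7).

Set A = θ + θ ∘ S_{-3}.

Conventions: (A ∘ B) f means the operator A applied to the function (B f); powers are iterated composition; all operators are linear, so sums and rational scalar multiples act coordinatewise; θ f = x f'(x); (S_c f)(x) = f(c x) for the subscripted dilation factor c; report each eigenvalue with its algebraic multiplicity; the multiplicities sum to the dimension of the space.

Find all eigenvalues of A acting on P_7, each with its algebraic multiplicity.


image of 1: 0
image of x: -2x
image of x^2: 20x^2
image of x^3: -78x^3
image of x^4: 328x^4
image of x^5: -1210x^5
image of x^6: 4380x^6
image of x^7: -15302x^7
the matrix is upper triangular; its diagonal is (0, -2, 20, -78, 328, -1210, 4380, -15302)
for a triangular matrix the eigenvalues are the diagonal entries, with algebraic multiplicity their repetition count

λ = -15302 (multiplicity 1), λ = -1210 (multiplicity 1), λ = -78 (multiplicity 1), λ = -2 (multiplicity 1), λ = 0 (multiplicity 1), λ = 20 (multiplicity 1), λ = 328 (multiplicity 1), λ = 4380 (multiplicity 1)


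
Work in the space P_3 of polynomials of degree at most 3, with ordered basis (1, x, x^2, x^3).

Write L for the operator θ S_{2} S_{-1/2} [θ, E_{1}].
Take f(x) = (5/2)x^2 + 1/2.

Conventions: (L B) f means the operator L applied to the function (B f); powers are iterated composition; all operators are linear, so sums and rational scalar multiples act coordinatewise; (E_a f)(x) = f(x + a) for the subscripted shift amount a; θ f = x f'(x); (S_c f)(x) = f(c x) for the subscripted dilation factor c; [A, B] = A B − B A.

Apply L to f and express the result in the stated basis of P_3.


the result is g(x) = 5x

E_{1} f = (5/2)x^2 + 5x + 3
θ E_{1} f = 5x^2 + 5x
θ f = 5x^2
E_{1} θ f = 5x^2 + 10x + 5
[θ, E_{1}] f = -5x - 5
S_{-1/2} [θ, E_{1}] f = (5/2)x - 5
S_{2} S_{-1/2} [θ, E_{1}] f = 5x - 5
θ S_{2} S_{-1/2} [θ, E_{1}] f = 5x


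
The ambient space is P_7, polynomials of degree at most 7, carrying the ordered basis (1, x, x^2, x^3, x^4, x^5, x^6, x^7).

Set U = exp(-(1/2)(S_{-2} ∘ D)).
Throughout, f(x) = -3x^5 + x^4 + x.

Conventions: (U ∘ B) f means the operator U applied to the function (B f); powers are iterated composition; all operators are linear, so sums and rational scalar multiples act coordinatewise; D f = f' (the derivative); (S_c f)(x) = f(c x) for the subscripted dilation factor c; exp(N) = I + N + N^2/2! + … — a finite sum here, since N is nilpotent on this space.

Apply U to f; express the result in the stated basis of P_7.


the result is g(x) = -3x^5 + 121x^4 + 976x^3 - 1968x^2 - 991x + 199/2

order-1 term: 120x^4 + 16x^3 - 1/2
order-2 term: 960x^3 - 48x^2
order-3 term: -1920x^2 - 32x
order-4 term: -960x + 4
order-5 term: 96
the series for exp(-(1/2)(S_{-2} ∘ D)) f terminates at order 5
exp(-(1/2)(S_{-2} ∘ D)) f = -3x^5 + 121x^4 + 976x^3 - 1968x^2 - 991x + 199/2


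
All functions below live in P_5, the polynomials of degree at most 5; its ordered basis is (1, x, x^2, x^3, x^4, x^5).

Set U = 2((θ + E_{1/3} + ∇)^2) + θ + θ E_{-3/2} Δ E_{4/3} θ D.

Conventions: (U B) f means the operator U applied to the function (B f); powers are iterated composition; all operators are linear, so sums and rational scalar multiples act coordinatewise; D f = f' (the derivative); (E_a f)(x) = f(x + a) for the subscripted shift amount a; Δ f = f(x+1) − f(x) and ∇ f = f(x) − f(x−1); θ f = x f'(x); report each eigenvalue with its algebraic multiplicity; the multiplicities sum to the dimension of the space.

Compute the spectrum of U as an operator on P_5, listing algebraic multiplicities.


image of 1: 2
image of x: 9x + 8
image of x^2: 20x^2 + (80/3)x
image of x^3: 35x^3 + 56x^2 + (4/3)x - 104/27
image of x^4: 54x^4 + 96x^3 + (88/3)x^2 + (680/27)x + 1600/81
image of x^5: 77x^5 + (440/3)x^4 + (400/3)x^3 + (1840/9)x^2 + (10180/81)x - 11944/243
the matrix is upper triangular; its diagonal is (2, 9, 20, 35, 54, 77)
for a triangular matrix the eigenvalues are the diagonal entries, with algebraic multiplicity their repetition count

λ = 2 (multiplicity 1), λ = 9 (multiplicity 1), λ = 20 (multiplicity 1), λ = 35 (multiplicity 1), λ = 54 (multiplicity 1), λ = 77 (multiplicity 1)


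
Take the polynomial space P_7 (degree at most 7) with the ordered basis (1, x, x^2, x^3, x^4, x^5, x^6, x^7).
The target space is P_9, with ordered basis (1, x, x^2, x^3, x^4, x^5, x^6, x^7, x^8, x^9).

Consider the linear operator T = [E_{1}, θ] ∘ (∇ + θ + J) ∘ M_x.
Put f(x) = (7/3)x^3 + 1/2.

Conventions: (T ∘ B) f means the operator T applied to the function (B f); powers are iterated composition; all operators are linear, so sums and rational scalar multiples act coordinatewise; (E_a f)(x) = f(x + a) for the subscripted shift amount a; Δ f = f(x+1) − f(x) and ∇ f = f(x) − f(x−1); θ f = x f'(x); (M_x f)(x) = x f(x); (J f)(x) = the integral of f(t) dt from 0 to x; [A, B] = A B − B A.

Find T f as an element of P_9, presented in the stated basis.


M_x f = (7/3)x^4 + (1/2)x
∇ M_x f = (28/3)x^3 - 14x^2 + (28/3)x - 11/6
θ M_x f = (28/3)x^4 + (1/2)x
J M_x f = (7/15)x^5 + (1/4)x^2
(∇ + θ + J) M_x f = (7/15)x^5 + (28/3)x^4 + (28/3)x^3 - (55/4)x^2 + (59/6)x - 11/6
θ (∇ + θ + J) M_x f = (7/3)x^5 + (112/3)x^4 + 28x^3 - (55/2)x^2 + (59/6)x
E_{1} θ (∇ + θ + J) M_x f = (7/3)x^5 + 49x^4 + (602/3)x^3 + (1823/6)x^2 + (1199/6)x + 50
E_{1} (∇ + θ + J) M_x f = (7/15)x^5 + (35/3)x^4 + (154/3)x^3 + (899/12)x^2 + 50x + 803/60
θ E_{1} (∇ + θ + J) M_x f = (7/3)x^5 + (140/3)x^4 + 154x^3 + (899/6)x^2 + 50x
[E_{1}, θ] (∇ + θ + J) M_x f = (7/3)x^4 + (140/3)x^3 + 154x^2 + (899/6)x + 50

the image equals g(x) = (7/3)x^4 + (140/3)x^3 + 154x^2 + (899/6)x + 50


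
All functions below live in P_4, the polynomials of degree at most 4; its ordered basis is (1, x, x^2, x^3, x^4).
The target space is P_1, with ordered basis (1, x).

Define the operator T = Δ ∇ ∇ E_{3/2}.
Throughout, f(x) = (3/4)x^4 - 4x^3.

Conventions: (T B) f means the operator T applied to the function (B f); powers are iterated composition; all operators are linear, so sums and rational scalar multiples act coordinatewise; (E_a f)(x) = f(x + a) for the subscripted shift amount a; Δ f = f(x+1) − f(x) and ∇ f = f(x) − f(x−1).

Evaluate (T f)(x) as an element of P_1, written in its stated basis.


E_{3/2} f = (3/4)x^4 + (1/2)x^3 - (63/8)x^2 - (135/8)x - 621/64
∇ E_{3/2} f = 3x^3 - 3x^2 - (57/4)x - 37/4
∇ (∇ E_{3/2}) f = 9x^2 - 15x - 33/4
Δ ∇ (∇ E_{3/2}) f = 18x - 6

the result is g(x) = 18x - 6


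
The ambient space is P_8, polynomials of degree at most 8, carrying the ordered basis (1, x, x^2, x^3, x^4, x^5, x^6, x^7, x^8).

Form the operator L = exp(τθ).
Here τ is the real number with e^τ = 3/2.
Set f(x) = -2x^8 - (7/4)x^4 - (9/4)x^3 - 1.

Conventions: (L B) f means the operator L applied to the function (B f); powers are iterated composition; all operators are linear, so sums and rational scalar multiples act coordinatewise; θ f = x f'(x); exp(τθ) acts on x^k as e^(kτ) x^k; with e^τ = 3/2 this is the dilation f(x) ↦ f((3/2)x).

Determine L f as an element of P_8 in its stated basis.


exp(τθ) x^k = e^(kτ) x^k; with e^τ = 3/2 this sends x^k to (3/2)^k x^k
x^3 ↦ 27/8 x^3
x^4 ↦ 81/16 x^4
x^8 ↦ 6561/256 x^8
applying this coordinatewise to f: exp(τθ) f = -(6561/128)x^8 - (567/64)x^4 - (243/32)x^3 - 1

g(x) = -(6561/128)x^8 - (567/64)x^4 - (243/32)x^3 - 1


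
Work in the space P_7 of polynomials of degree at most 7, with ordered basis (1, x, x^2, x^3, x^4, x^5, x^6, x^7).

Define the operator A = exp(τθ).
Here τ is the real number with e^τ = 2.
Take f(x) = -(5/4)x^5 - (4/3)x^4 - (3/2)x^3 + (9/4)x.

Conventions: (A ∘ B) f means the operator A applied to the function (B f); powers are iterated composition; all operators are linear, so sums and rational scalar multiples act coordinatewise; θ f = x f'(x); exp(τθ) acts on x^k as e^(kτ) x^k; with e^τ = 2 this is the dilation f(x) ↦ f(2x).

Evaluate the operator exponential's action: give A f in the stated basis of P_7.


exp(τθ) x^k = e^(kτ) x^k; with e^τ = 2 this sends x^k to 2^k x^k
x ↦ 2 x
x^3 ↦ 8 x^3
x^4 ↦ 16 x^4
x^5 ↦ 32 x^5
applying this coordinatewise to f: exp(τθ) f = -40x^5 - (64/3)x^4 - 12x^3 + (9/2)x

the image equals g(x) = -40x^5 - (64/3)x^4 - 12x^3 + (9/2)x
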